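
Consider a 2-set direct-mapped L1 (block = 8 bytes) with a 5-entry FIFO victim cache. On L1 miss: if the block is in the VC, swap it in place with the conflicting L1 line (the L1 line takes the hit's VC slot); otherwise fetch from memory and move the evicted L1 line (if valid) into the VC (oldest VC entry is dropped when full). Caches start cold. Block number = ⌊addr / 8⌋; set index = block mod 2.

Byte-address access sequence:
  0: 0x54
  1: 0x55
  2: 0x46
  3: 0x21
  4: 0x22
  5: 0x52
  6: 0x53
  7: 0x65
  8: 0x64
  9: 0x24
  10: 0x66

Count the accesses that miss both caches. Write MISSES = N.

MISSES = 4

#0 0x54→b10/s0 MISS; vc=[]
#1 0x55→b10/s0 L1-HIT; vc=[]
#2 0x46→b8/s0 MISS; vc=[10]
#3 0x21→b4/s0 MISS; vc=[10,8]
#4 0x22→b4/s0 L1-HIT; vc=[10,8]
#5 0x52→b10/s0 VC-HIT; vc=[4,8]
#6 0x53→b10/s0 L1-HIT; vc=[4,8]
#7 0x65→b12/s0 MISS; vc=[4,8,10]
#8 0x64→b12/s0 L1-HIT; vc=[4,8,10]
#9 0x24→b4/s0 VC-HIT; vc=[12,8,10]
#10 0x66→b12/s0 VC-HIT; vc=[4,8,10]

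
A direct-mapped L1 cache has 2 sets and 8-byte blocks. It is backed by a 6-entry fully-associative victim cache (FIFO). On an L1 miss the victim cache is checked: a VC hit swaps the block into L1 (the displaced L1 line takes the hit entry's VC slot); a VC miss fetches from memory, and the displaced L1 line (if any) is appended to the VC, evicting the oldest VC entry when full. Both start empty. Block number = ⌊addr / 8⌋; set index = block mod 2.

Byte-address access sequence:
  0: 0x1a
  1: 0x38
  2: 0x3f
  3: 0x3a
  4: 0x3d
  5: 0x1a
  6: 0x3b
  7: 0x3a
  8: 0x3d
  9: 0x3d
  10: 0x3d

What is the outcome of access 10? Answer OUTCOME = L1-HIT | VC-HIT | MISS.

  [0] addr=0x1a blk=3 s=1: MISS | VC []
  [1] addr=0x38 blk=7 s=1: MISS | VC [3]
  [2] addr=0x3f blk=7 s=1: L1-HIT | VC [3]
  [3] addr=0x3a blk=7 s=1: L1-HIT | VC [3]
  [4] addr=0x3d blk=7 s=1: L1-HIT | VC [3]
  [5] addr=0x1a blk=3 s=1: VC-HIT | VC [7]
  [6] addr=0x3b blk=7 s=1: VC-HIT | VC [3]
  [7] addr=0x3a blk=7 s=1: L1-HIT | VC [3]
  [8] addr=0x3d blk=7 s=1: L1-HIT | VC [3]
  [9] addr=0x3d blk=7 s=1: L1-HIT | VC [3]
  [10] addr=0x3d blk=7 s=1: L1-HIT | VC [3]

OUTCOME = L1-HIT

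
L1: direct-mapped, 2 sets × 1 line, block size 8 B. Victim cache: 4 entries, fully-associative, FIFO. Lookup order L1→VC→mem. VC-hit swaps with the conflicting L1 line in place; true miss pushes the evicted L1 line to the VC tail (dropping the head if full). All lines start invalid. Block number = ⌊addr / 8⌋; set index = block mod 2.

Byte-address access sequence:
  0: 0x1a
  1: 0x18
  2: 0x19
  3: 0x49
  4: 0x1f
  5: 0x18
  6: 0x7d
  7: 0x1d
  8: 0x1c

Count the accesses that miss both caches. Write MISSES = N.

MISSES = 3

#0 0x1a→b3/s1 MISS; vc=[]
#1 0x18→b3/s1 L1-HIT; vc=[]
#2 0x19→b3/s1 L1-HIT; vc=[]
#3 0x49→b9/s1 MISS; vc=[3]
#4 0x1f→b3/s1 VC-HIT; vc=[9]
#5 0x18→b3/s1 L1-HIT; vc=[9]
#6 0x7d→b15/s1 MISS; vc=[9,3]
#7 0x1d→b3/s1 VC-HIT; vc=[9,15]
#8 0x1c→b3/s1 L1-HIT; vc=[9,15]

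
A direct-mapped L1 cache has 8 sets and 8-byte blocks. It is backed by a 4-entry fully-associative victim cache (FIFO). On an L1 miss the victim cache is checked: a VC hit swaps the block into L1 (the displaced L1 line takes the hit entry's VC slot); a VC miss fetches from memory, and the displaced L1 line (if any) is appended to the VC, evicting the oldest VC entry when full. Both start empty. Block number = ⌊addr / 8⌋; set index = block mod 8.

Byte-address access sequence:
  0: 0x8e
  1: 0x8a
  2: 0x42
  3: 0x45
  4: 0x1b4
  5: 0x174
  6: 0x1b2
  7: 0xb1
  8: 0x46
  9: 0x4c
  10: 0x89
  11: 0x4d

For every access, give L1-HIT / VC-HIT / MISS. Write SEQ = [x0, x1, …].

  [0] addr=0x8e blk=17 s=1: MISS | VC []
  [1] addr=0x8a blk=17 s=1: L1-HIT | VC []
  [2] addr=0x42 blk=8 s=0: MISS | VC []
  [3] addr=0x45 blk=8 s=0: L1-HIT | VC []
  [4] addr=0x1b4 blk=54 s=6: MISS | VC []
  [5] addr=0x174 blk=46 s=6: MISS | VC [54]
  [6] addr=0x1b2 blk=54 s=6: VC-HIT | VC [46]
  [7] addr=0xb1 blk=22 s=6: MISS | VC [46, 54]
  [8] addr=0x46 blk=8 s=0: L1-HIT | VC [46, 54]
  [9] addr=0x4c blk=9 s=1: MISS | VC [46, 54, 17]
  [10] addr=0x89 blk=17 s=1: VC-HIT | VC [46, 54, 9]
  [11] addr=0x4d blk=9 s=1: VC-HIT | VC [46, 54, 17]

SEQ = [MISS, L1-HIT, MISS, L1-HIT, MISS, MISS, VC-HIT, MISS, L1-HIT, MISS, VC-HIT, VC-HIT]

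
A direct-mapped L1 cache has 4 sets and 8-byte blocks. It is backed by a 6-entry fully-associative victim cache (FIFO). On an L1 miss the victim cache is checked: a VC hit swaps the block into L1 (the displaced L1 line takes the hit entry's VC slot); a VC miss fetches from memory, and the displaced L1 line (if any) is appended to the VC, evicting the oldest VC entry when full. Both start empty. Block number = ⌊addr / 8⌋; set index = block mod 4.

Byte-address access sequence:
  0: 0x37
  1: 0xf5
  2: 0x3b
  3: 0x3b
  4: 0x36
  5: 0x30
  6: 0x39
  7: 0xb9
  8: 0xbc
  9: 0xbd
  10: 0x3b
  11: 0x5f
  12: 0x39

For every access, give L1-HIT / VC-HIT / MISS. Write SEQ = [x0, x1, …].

0: 0x37 (blk 6, set 2) → MISS  vc=[]
1: 0xf5 (blk 30, set 2) → MISS  vc=[6]
2: 0x3b (blk 7, set 3) → MISS  vc=[6]
3: 0x3b (blk 7, set 3) → L1-HIT  vc=[6]
4: 0x36 (blk 6, set 2) → VC-HIT  vc=[30]
5: 0x30 (blk 6, set 2) → L1-HIT  vc=[30]
6: 0x39 (blk 7, set 3) → L1-HIT  vc=[30]
7: 0xb9 (blk 23, set 3) → MISS  vc=[30, 7]
8: 0xbc (blk 23, set 3) → L1-HIT  vc=[30, 7]
9: 0xbd (blk 23, set 3) → L1-HIT  vc=[30, 7]
10: 0x3b (blk 7, set 3) → VC-HIT  vc=[30, 23]
11: 0x5f (blk 11, set 3) → MISS  vc=[30, 23, 7]
12: 0x39 (blk 7, set 3) → VC-HIT  vc=[30, 23, 11]

SEQ = [MISS, MISS, MISS, L1-HIT, VC-HIT, L1-HIT, L1-HIT, MISS, L1-HIT, L1-HIT, VC-HIT, MISS, VC-HIT]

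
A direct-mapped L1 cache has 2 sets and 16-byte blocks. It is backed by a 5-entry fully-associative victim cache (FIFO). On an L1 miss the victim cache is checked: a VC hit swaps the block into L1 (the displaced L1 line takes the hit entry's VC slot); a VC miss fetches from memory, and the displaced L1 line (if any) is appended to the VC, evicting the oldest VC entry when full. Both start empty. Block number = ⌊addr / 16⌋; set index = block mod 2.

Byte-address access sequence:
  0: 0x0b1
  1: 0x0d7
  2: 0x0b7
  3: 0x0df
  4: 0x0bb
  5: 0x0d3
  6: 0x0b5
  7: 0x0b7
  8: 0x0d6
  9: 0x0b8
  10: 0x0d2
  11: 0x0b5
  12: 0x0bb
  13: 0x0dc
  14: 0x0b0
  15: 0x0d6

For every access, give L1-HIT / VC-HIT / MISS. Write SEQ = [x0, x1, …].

SEQ = [MISS, MISS, VC-HIT, VC-HIT, VC-HIT, VC-HIT, VC-HIT, L1-HIT, VC-HIT, VC-HIT, VC-HIT, VC-HIT, L1-HIT, VC-HIT, VC-HIT, VC-HIT]

  [0] addr=0xb1 blk=11 s=1: MISS | VC []
  [1] addr=0xd7 blk=13 s=1: MISS | VC [11]
  [2] addr=0xb7 blk=11 s=1: VC-HIT | VC [13]
  [3] addr=0xdf blk=13 s=1: VC-HIT | VC [11]
  [4] addr=0xbb blk=11 s=1: VC-HIT | VC [13]
  [5] addr=0xd3 blk=13 s=1: VC-HIT | VC [11]
  [6] addr=0xb5 blk=11 s=1: VC-HIT | VC [13]
  [7] addr=0xb7 blk=11 s=1: L1-HIT | VC [13]
  [8] addr=0xd6 blk=13 s=1: VC-HIT | VC [11]
  [9] addr=0xb8 blk=11 s=1: VC-HIT | VC [13]
  [10] addr=0xd2 blk=13 s=1: VC-HIT | VC [11]
  [11] addr=0xb5 blk=11 s=1: VC-HIT | VC [13]
  [12] addr=0xbb blk=11 s=1: L1-HIT | VC [13]
  [13] addr=0xdc blk=13 s=1: VC-HIT | VC [11]
  [14] addr=0xb0 blk=11 s=1: VC-HIT | VC [13]
  [15] addr=0xd6 blk=13 s=1: VC-HIT | VC [11]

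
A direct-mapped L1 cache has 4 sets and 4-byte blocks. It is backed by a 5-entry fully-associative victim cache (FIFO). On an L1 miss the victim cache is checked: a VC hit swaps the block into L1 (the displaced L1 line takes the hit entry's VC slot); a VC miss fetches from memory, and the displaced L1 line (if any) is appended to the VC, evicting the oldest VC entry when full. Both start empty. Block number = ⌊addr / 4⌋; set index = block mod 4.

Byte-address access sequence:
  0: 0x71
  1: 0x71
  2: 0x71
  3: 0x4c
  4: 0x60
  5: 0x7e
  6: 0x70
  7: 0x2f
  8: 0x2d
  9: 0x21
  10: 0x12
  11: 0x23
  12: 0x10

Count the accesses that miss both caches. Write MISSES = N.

  [0] addr=0x71 blk=28 s=0: MISS | VC []
  [1] addr=0x71 blk=28 s=0: L1-HIT | VC []
  [2] addr=0x71 blk=28 s=0: L1-HIT | VC []
  [3] addr=0x4c blk=19 s=3: MISS | VC []
  [4] addr=0x60 blk=24 s=0: MISS | VC [28]
  [5] addr=0x7e blk=31 s=3: MISS | VC [28, 19]
  [6] addr=0x70 blk=28 s=0: VC-HIT | VC [24, 19]
  [7] addr=0x2f blk=11 s=3: MISS | VC [24, 19, 31]
  [8] addr=0x2d blk=11 s=3: L1-HIT | VC [24, 19, 31]
  [9] addr=0x21 blk=8 s=0: MISS | VC [24, 19, 31, 28]
  [10] addr=0x12 blk=4 s=0: MISS | VC [24, 19, 31, 28, 8]
  [11] addr=0x23 blk=8 s=0: VC-HIT | VC [24, 19, 31, 28, 4]
  [12] addr=0x10 blk=4 s=0: VC-HIT | VC [24, 19, 31, 28, 8]

MISSES = 7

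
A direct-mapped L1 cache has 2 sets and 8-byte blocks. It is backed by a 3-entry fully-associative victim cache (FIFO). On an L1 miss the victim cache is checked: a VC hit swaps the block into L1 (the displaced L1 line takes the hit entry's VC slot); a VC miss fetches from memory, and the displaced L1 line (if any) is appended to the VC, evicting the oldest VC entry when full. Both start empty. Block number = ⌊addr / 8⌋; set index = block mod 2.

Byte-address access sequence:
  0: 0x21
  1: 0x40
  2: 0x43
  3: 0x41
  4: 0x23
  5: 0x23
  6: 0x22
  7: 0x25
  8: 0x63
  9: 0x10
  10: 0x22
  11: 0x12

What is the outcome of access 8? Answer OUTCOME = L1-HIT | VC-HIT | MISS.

0: 0x21 (blk 4, set 0) → MISS  vc=[]
1: 0x40 (blk 8, set 0) → MISS  vc=[4]
2: 0x43 (blk 8, set 0) → L1-HIT  vc=[4]
3: 0x41 (blk 8, set 0) → L1-HIT  vc=[4]
4: 0x23 (blk 4, set 0) → VC-HIT  vc=[8]
5: 0x23 (blk 4, set 0) → L1-HIT  vc=[8]
6: 0x22 (blk 4, set 0) → L1-HIT  vc=[8]
7: 0x25 (blk 4, set 0) → L1-HIT  vc=[8]
8: 0x63 (blk 12, set 0) → MISS  vc=[8, 4]
9: 0x10 (blk 2, set 0) → MISS  vc=[8, 4, 12]
10: 0x22 (blk 4, set 0) → VC-HIT  vc=[8, 2, 12]
11: 0x12 (blk 2, set 0) → VC-HIT  vc=[8, 4, 12]

OUTCOME = MISS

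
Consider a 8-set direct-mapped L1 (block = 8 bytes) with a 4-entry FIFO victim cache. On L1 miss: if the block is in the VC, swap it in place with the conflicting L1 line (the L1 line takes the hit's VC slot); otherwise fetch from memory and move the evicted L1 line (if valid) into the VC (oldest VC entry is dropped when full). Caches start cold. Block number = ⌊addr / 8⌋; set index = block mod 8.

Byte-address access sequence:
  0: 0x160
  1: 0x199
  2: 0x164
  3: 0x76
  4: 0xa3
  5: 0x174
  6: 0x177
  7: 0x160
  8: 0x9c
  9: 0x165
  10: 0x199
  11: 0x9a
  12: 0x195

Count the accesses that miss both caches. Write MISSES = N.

MISSES = 7

#0 0x160→b44/s4 MISS; vc=[]
#1 0x199→b51/s3 MISS; vc=[]
#2 0x164→b44/s4 L1-HIT; vc=[]
#3 0x76→b14/s6 MISS; vc=[]
#4 0xa3→b20/s4 MISS; vc=[44]
#5 0x174→b46/s6 MISS; vc=[44,14]
#6 0x177→b46/s6 L1-HIT; vc=[44,14]
#7 0x160→b44/s4 VC-HIT; vc=[20,14]
#8 0x9c→b19/s3 MISS; vc=[20,14,51]
#9 0x165→b44/s4 L1-HIT; vc=[20,14,51]
#10 0x199→b51/s3 VC-HIT; vc=[20,14,19]
#11 0x9a→b19/s3 VC-HIT; vc=[20,14,51]
#12 0x195→b50/s2 MISS; vc=[20,14,51]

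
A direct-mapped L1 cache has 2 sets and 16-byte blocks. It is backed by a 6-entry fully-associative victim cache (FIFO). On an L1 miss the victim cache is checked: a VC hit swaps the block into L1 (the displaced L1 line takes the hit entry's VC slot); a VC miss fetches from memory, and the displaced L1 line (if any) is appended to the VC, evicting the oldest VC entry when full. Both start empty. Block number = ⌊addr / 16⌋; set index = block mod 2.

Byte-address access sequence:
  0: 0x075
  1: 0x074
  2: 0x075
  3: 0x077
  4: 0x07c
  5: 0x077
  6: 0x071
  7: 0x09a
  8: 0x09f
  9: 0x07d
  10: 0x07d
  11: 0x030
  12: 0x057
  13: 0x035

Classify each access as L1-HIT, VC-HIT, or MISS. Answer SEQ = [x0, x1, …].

0: 0x75 (blk 7, set 1) → MISS  vc=[]
1: 0x74 (blk 7, set 1) → L1-HIT  vc=[]
2: 0x75 (blk 7, set 1) → L1-HIT  vc=[]
3: 0x77 (blk 7, set 1) → L1-HIT  vc=[]
4: 0x7c (blk 7, set 1) → L1-HIT  vc=[]
5: 0x77 (blk 7, set 1) → L1-HIT  vc=[]
6: 0x71 (blk 7, set 1) → L1-HIT  vc=[]
7: 0x9a (blk 9, set 1) → MISS  vc=[7]
8: 0x9f (blk 9, set 1) → L1-HIT  vc=[7]
9: 0x7d (blk 7, set 1) → VC-HIT  vc=[9]
10: 0x7d (blk 7, set 1) → L1-HIT  vc=[9]
11: 0x30 (blk 3, set 1) → MISS  vc=[9, 7]
12: 0x57 (blk 5, set 1) → MISS  vc=[9, 7, 3]
13: 0x35 (blk 3, set 1) → VC-HIT  vc=[9, 7, 5]

SEQ = [MISS, L1-HIT, L1-HIT, L1-HIT, L1-HIT, L1-HIT, L1-HIT, MISS, L1-HIT, VC-HIT, L1-HIT, MISS, MISS, VC-HIT]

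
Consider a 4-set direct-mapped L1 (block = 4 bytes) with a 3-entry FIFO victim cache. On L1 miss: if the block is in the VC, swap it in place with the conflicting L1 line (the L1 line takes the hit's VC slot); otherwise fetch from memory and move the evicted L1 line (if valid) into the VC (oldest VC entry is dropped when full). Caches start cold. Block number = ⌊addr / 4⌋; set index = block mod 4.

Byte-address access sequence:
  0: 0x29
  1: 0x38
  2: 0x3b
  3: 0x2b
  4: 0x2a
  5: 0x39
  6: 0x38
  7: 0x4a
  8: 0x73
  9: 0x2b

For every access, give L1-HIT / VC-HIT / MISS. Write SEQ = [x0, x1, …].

  [0] addr=0x29 blk=10 s=2: MISS | VC []
  [1] addr=0x38 blk=14 s=2: MISS | VC [10]
  [2] addr=0x3b blk=14 s=2: L1-HIT | VC [10]
  [3] addr=0x2b blk=10 s=2: VC-HIT | VC [14]
  [4] addr=0x2a blk=10 s=2: L1-HIT | VC [14]
  [5] addr=0x39 blk=14 s=2: VC-HIT | VC [10]
  [6] addr=0x38 blk=14 s=2: L1-HIT | VC [10]
  [7] addr=0x4a blk=18 s=2: MISS | VC [10, 14]
  [8] addr=0x73 blk=28 s=0: MISS | VC [10, 14]
  [9] addr=0x2b blk=10 s=2: VC-HIT | VC [18, 14]

SEQ = [MISS, MISS, L1-HIT, VC-HIT, L1-HIT, VC-HIT, L1-HIT, MISS, MISS, VC-HIT]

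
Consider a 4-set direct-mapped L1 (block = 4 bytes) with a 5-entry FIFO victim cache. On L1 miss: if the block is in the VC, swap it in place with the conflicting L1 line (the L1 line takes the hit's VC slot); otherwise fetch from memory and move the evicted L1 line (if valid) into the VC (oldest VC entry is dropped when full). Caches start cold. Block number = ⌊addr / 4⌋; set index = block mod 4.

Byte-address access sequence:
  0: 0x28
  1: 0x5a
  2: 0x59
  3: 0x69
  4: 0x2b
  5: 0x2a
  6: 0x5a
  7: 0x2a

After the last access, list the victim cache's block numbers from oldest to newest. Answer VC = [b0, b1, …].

  [0] addr=0x28 blk=10 s=2: MISS | VC []
  [1] addr=0x5a blk=22 s=2: MISS | VC [10]
  [2] addr=0x59 blk=22 s=2: L1-HIT | VC [10]
  [3] addr=0x69 blk=26 s=2: MISS | VC [10, 22]
  [4] addr=0x2b blk=10 s=2: VC-HIT | VC [26, 22]
  [5] addr=0x2a blk=10 s=2: L1-HIT | VC [26, 22]
  [6] addr=0x5a blk=22 s=2: VC-HIT | VC [26, 10]
  [7] addr=0x2a blk=10 s=2: VC-HIT | VC [26, 22]

VC = [26, 22]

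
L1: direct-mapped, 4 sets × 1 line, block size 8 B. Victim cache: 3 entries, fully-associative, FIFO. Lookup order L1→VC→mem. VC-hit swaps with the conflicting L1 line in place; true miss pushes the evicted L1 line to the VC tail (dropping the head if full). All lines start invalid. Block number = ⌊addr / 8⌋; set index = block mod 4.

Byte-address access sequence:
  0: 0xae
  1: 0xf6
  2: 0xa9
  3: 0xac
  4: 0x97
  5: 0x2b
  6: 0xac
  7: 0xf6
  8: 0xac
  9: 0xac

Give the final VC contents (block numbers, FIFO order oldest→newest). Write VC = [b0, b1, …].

VC = [18, 5]

0: 0xae (blk 21, set 1) → MISS  vc=[]
1: 0xf6 (blk 30, set 2) → MISS  vc=[]
2: 0xa9 (blk 21, set 1) → L1-HIT  vc=[]
3: 0xac (blk 21, set 1) → L1-HIT  vc=[]
4: 0x97 (blk 18, set 2) → MISS  vc=[30]
5: 0x2b (blk 5, set 1) → MISS  vc=[30, 21]
6: 0xac (blk 21, set 1) → VC-HIT  vc=[30, 5]
7: 0xf6 (blk 30, set 2) → VC-HIT  vc=[18, 5]
8: 0xac (blk 21, set 1) → L1-HIT  vc=[18, 5]
9: 0xac (blk 21, set 1) → L1-HIT  vc=[18, 5]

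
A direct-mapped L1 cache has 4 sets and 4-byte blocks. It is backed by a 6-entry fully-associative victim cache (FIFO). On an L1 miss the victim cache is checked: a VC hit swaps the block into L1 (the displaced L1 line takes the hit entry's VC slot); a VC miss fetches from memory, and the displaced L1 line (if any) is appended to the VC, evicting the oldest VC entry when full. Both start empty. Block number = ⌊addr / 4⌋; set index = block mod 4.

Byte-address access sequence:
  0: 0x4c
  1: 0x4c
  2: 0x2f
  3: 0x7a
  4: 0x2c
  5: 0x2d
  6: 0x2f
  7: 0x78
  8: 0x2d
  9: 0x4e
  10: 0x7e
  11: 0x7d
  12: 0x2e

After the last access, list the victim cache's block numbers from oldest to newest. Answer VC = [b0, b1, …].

VC = [31, 19]

#0 0x4c→b19/s3 MISS; vc=[]
#1 0x4c→b19/s3 L1-HIT; vc=[]
#2 0x2f→b11/s3 MISS; vc=[19]
#3 0x7a→b30/s2 MISS; vc=[19]
#4 0x2c→b11/s3 L1-HIT; vc=[19]
#5 0x2d→b11/s3 L1-HIT; vc=[19]
#6 0x2f→b11/s3 L1-HIT; vc=[19]
#7 0x78→b30/s2 L1-HIT; vc=[19]
#8 0x2d→b11/s3 L1-HIT; vc=[19]
#9 0x4e→b19/s3 VC-HIT; vc=[11]
#10 0x7e→b31/s3 MISS; vc=[11,19]
#11 0x7d→b31/s3 L1-HIT; vc=[11,19]
#12 0x2e→b11/s3 VC-HIT; vc=[31,19]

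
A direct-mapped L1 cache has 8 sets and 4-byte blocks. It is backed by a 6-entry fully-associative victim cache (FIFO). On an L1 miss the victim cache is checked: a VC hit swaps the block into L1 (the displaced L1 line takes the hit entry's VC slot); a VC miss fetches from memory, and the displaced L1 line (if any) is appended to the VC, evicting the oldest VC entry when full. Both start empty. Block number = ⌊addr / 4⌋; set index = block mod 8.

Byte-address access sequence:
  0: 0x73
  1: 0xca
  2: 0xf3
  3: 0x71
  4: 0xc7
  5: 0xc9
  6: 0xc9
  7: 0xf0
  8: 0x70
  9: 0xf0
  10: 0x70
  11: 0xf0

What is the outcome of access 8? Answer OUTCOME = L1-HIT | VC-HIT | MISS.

0: 0x73 (blk 28, set 4) → MISS  vc=[]
1: 0xca (blk 50, set 2) → MISS  vc=[]
2: 0xf3 (blk 60, set 4) → MISS  vc=[28]
3: 0x71 (blk 28, set 4) → VC-HIT  vc=[60]
4: 0xc7 (blk 49, set 1) → MISS  vc=[60]
5: 0xc9 (blk 50, set 2) → L1-HIT  vc=[60]
6: 0xc9 (blk 50, set 2) → L1-HIT  vc=[60]
7: 0xf0 (blk 60, set 4) → VC-HIT  vc=[28]
8: 0x70 (blk 28, set 4) → VC-HIT  vc=[60]
9: 0xf0 (blk 60, set 4) → VC-HIT  vc=[28]
10: 0x70 (blk 28, set 4) → VC-HIT  vc=[60]
11: 0xf0 (blk 60, set 4) → VC-HIT  vc=[28]

OUTCOME = VC-HIT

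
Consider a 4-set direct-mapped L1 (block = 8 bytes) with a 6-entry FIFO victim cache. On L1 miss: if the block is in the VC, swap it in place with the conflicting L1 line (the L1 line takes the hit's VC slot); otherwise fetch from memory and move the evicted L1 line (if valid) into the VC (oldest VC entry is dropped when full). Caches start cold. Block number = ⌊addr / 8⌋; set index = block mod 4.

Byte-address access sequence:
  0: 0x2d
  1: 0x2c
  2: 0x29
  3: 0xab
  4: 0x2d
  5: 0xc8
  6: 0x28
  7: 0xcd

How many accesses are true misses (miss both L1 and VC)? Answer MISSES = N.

MISSES = 3

  [0] addr=0x2d blk=5 s=1: MISS | VC []
  [1] addr=0x2c blk=5 s=1: L1-HIT | VC []
  [2] addr=0x29 blk=5 s=1: L1-HIT | VC []
  [3] addr=0xab blk=21 s=1: MISS | VC [5]
  [4] addr=0x2d blk=5 s=1: VC-HIT | VC [21]
  [5] addr=0xc8 blk=25 s=1: MISS | VC [21, 5]
  [6] addr=0x28 blk=5 s=1: VC-HIT | VC [21, 25]
  [7] addr=0xcd blk=25 s=1: VC-HIT | VC [21, 5]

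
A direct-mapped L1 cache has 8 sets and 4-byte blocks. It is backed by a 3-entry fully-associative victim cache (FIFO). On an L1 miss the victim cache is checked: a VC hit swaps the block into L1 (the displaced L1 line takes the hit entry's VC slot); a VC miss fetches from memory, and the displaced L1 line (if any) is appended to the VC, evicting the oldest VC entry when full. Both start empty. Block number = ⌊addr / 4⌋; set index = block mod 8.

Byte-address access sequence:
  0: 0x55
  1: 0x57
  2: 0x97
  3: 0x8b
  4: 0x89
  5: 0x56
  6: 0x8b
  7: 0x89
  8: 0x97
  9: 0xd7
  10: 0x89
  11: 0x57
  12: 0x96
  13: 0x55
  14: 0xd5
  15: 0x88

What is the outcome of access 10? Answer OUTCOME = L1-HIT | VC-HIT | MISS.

#0 0x55→b21/s5 MISS; vc=[]
#1 0x57→b21/s5 L1-HIT; vc=[]
#2 0x97→b37/s5 MISS; vc=[21]
#3 0x8b→b34/s2 MISS; vc=[21]
#4 0x89→b34/s2 L1-HIT; vc=[21]
#5 0x56→b21/s5 VC-HIT; vc=[37]
#6 0x8b→b34/s2 L1-HIT; vc=[37]
#7 0x89→b34/s2 L1-HIT; vc=[37]
#8 0x97→b37/s5 VC-HIT; vc=[21]
#9 0xd7→b53/s5 MISS; vc=[21,37]
#10 0x89→b34/s2 L1-HIT; vc=[21,37]
#11 0x57→b21/s5 VC-HIT; vc=[53,37]
#12 0x96→b37/s5 VC-HIT; vc=[53,21]
#13 0x55→b21/s5 VC-HIT; vc=[53,37]
#14 0xd5→b53/s5 VC-HIT; vc=[21,37]
#15 0x88→b34/s2 L1-HIT; vc=[21,37]

OUTCOME = L1-HIT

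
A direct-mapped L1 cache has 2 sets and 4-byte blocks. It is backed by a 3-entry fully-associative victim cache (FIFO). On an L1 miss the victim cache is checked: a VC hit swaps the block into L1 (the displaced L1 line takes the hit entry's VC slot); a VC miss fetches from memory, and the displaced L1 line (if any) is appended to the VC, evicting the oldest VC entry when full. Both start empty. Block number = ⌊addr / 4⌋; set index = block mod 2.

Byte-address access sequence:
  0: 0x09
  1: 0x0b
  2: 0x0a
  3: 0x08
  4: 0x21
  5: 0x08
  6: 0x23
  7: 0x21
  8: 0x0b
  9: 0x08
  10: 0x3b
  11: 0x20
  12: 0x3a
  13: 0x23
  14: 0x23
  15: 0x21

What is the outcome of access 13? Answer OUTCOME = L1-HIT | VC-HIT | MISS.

OUTCOME = VC-HIT

  [0] addr=0x9 blk=2 s=0: MISS | VC []
  [1] addr=0xb blk=2 s=0: L1-HIT | VC []
  [2] addr=0xa blk=2 s=0: L1-HIT | VC []
  [3] addr=0x8 blk=2 s=0: L1-HIT | VC []
  [4] addr=0x21 blk=8 s=0: MISS | VC [2]
  [5] addr=0x8 blk=2 s=0: VC-HIT | VC [8]
  [6] addr=0x23 blk=8 s=0: VC-HIT | VC [2]
  [7] addr=0x21 blk=8 s=0: L1-HIT | VC [2]
  [8] addr=0xb blk=2 s=0: VC-HIT | VC [8]
  [9] addr=0x8 blk=2 s=0: L1-HIT | VC [8]
  [10] addr=0x3b blk=14 s=0: MISS | VC [8, 2]
  [11] addr=0x20 blk=8 s=0: VC-HIT | VC [14, 2]
  [12] addr=0x3a blk=14 s=0: VC-HIT | VC [8, 2]
  [13] addr=0x23 blk=8 s=0: VC-HIT | VC [14, 2]
  [14] addr=0x23 blk=8 s=0: L1-HIT | VC [14, 2]
  [15] addr=0x21 blk=8 s=0: L1-HIT | VC [14, 2]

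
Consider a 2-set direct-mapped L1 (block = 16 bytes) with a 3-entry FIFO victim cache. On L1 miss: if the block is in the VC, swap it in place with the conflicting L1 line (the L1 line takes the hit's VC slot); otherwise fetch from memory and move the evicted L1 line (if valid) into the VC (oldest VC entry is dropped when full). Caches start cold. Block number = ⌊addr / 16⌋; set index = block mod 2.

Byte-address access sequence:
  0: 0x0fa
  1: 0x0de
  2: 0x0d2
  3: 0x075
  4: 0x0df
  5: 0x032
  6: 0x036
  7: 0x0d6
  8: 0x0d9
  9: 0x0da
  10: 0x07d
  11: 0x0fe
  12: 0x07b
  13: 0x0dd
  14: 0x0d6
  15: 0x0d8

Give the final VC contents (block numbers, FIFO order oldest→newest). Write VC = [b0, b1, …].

VC = [15, 7, 3]

  [0] addr=0xfa blk=15 s=1: MISS | VC []
  [1] addr=0xde blk=13 s=1: MISS | VC [15]
  [2] addr=0xd2 blk=13 s=1: L1-HIT | VC [15]
  [3] addr=0x75 blk=7 s=1: MISS | VC [15, 13]
  [4] addr=0xdf blk=13 s=1: VC-HIT | VC [15, 7]
  [5] addr=0x32 blk=3 s=1: MISS | VC [15, 7, 13]
  [6] addr=0x36 blk=3 s=1: L1-HIT | VC [15, 7, 13]
  [7] addr=0xd6 blk=13 s=1: VC-HIT | VC [15, 7, 3]
  [8] addr=0xd9 blk=13 s=1: L1-HIT | VC [15, 7, 3]
  [9] addr=0xda blk=13 s=1: L1-HIT | VC [15, 7, 3]
  [10] addr=0x7d blk=7 s=1: VC-HIT | VC [15, 13, 3]
  [11] addr=0xfe blk=15 s=1: VC-HIT | VC [7, 13, 3]
  [12] addr=0x7b blk=7 s=1: VC-HIT | VC [15, 13, 3]
  [13] addr=0xdd blk=13 s=1: VC-HIT | VC [15, 7, 3]
  [14] addr=0xd6 blk=13 s=1: L1-HIT | VC [15, 7, 3]
  [15] addr=0xd8 blk=13 s=1: L1-HIT | VC [15, 7, 3]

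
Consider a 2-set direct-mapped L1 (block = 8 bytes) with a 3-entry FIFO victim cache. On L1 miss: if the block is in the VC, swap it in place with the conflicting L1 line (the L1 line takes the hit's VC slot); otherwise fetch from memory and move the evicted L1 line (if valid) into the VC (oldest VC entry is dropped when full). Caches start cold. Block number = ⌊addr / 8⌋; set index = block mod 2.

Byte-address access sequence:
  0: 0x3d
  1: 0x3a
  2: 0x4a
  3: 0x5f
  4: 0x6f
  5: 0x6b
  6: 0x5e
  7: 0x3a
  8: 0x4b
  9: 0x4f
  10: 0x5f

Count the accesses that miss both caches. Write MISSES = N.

MISSES = 4

  [0] addr=0x3d blk=7 s=1: MISS | VC []
  [1] addr=0x3a blk=7 s=1: L1-HIT | VC []
  [2] addr=0x4a blk=9 s=1: MISS | VC [7]
  [3] addr=0x5f blk=11 s=1: MISS | VC [7, 9]
  [4] addr=0x6f blk=13 s=1: MISS | VC [7, 9, 11]
  [5] addr=0x6b blk=13 s=1: L1-HIT | VC [7, 9, 11]
  [6] addr=0x5e blk=11 s=1: VC-HIT | VC [7, 9, 13]
  [7] addr=0x3a blk=7 s=1: VC-HIT | VC [11, 9, 13]
  [8] addr=0x4b blk=9 s=1: VC-HIT | VC [11, 7, 13]
  [9] addr=0x4f blk=9 s=1: L1-HIT | VC [11, 7, 13]
  [10] addr=0x5f blk=11 s=1: VC-HIT | VC [9, 7, 13]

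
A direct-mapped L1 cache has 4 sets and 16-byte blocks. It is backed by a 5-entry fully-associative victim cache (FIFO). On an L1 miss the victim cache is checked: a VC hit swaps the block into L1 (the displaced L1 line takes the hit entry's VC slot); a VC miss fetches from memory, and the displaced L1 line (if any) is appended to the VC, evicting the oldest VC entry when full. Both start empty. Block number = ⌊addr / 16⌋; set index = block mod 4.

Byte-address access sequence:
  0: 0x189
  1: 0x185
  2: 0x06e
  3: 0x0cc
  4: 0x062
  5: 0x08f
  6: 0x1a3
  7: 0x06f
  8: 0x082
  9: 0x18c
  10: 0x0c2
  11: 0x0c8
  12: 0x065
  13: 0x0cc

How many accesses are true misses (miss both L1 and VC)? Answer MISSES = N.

#0 0x189→b24/s0 MISS; vc=[]
#1 0x185→b24/s0 L1-HIT; vc=[]
#2 0x6e→b6/s2 MISS; vc=[]
#3 0xcc→b12/s0 MISS; vc=[24]
#4 0x62→b6/s2 L1-HIT; vc=[24]
#5 0x8f→b8/s0 MISS; vc=[24,12]
#6 0x1a3→b26/s2 MISS; vc=[24,12,6]
#7 0x6f→b6/s2 VC-HIT; vc=[24,12,26]
#8 0x82→b8/s0 L1-HIT; vc=[24,12,26]
#9 0x18c→b24/s0 VC-HIT; vc=[8,12,26]
#10 0xc2→b12/s0 VC-HIT; vc=[8,24,26]
#11 0xc8→b12/s0 L1-HIT; vc=[8,24,26]
#12 0x65→b6/s2 L1-HIT; vc=[8,24,26]
#13 0xcc→b12/s0 L1-HIT; vc=[8,24,26]

MISSES = 5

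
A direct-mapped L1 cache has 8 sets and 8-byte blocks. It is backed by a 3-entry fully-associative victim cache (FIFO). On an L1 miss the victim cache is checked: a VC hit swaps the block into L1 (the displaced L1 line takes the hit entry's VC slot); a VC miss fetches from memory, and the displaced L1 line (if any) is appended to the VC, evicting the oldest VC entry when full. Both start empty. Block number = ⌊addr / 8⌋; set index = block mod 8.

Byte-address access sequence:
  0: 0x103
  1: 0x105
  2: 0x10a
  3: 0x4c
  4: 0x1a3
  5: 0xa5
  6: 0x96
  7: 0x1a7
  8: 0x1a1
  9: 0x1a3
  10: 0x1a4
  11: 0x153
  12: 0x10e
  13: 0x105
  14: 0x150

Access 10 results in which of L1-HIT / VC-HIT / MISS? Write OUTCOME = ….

#0 0x103→b32/s0 MISS; vc=[]
#1 0x105→b32/s0 L1-HIT; vc=[]
#2 0x10a→b33/s1 MISS; vc=[]
#3 0x4c→b9/s1 MISS; vc=[33]
#4 0x1a3→b52/s4 MISS; vc=[33]
#5 0xa5→b20/s4 MISS; vc=[33,52]
#6 0x96→b18/s2 MISS; vc=[33,52]
#7 0x1a7→b52/s4 VC-HIT; vc=[33,20]
#8 0x1a1→b52/s4 L1-HIT; vc=[33,20]
#9 0x1a3→b52/s4 L1-HIT; vc=[33,20]
#10 0x1a4→b52/s4 L1-HIT; vc=[33,20]
#11 0x153→b42/s2 MISS; vc=[33,20,18]
#12 0x10e→b33/s1 VC-HIT; vc=[9,20,18]
#13 0x105→b32/s0 L1-HIT; vc=[9,20,18]
#14 0x150→b42/s2 L1-HIT; vc=[9,20,18]

OUTCOME = L1-HIT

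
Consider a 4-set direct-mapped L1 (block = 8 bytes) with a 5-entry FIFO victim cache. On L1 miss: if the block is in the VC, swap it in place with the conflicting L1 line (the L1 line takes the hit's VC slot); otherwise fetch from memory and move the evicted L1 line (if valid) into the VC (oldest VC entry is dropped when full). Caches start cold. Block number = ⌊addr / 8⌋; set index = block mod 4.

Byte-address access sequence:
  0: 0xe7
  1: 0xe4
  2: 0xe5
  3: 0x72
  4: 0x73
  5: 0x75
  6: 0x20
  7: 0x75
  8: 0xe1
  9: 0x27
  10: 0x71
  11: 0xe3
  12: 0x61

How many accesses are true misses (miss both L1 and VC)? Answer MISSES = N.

#0 0xe7→b28/s0 MISS; vc=[]
#1 0xe4→b28/s0 L1-HIT; vc=[]
#2 0xe5→b28/s0 L1-HIT; vc=[]
#3 0x72→b14/s2 MISS; vc=[]
#4 0x73→b14/s2 L1-HIT; vc=[]
#5 0x75→b14/s2 L1-HIT; vc=[]
#6 0x20→b4/s0 MISS; vc=[28]
#7 0x75→b14/s2 L1-HIT; vc=[28]
#8 0xe1→b28/s0 VC-HIT; vc=[4]
#9 0x27→b4/s0 VC-HIT; vc=[28]
#10 0x71→b14/s2 L1-HIT; vc=[28]
#11 0xe3→b28/s0 VC-HIT; vc=[4]
#12 0x61→b12/s0 MISS; vc=[4,28]

MISSES = 4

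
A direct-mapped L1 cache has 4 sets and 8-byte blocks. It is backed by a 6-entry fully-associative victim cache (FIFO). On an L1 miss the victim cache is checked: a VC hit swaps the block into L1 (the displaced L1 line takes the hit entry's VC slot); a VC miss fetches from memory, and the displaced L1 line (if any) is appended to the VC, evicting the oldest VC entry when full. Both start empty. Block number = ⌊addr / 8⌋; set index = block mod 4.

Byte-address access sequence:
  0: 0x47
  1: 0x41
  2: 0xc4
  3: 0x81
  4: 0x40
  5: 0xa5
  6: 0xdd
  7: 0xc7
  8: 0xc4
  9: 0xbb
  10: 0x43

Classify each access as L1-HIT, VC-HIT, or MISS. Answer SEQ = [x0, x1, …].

SEQ = [MISS, L1-HIT, MISS, MISS, VC-HIT, MISS, MISS, VC-HIT, L1-HIT, MISS, VC-HIT]

#0 0x47→b8/s0 MISS; vc=[]
#1 0x41→b8/s0 L1-HIT; vc=[]
#2 0xc4→b24/s0 MISS; vc=[8]
#3 0x81→b16/s0 MISS; vc=[8,24]
#4 0x40→b8/s0 VC-HIT; vc=[16,24]
#5 0xa5→b20/s0 MISS; vc=[16,24,8]
#6 0xdd→b27/s3 MISS; vc=[16,24,8]
#7 0xc7→b24/s0 VC-HIT; vc=[16,20,8]
#8 0xc4→b24/s0 L1-HIT; vc=[16,20,8]
#9 0xbb→b23/s3 MISS; vc=[16,20,8,27]
#10 0x43→b8/s0 VC-HIT; vc=[16,20,24,27]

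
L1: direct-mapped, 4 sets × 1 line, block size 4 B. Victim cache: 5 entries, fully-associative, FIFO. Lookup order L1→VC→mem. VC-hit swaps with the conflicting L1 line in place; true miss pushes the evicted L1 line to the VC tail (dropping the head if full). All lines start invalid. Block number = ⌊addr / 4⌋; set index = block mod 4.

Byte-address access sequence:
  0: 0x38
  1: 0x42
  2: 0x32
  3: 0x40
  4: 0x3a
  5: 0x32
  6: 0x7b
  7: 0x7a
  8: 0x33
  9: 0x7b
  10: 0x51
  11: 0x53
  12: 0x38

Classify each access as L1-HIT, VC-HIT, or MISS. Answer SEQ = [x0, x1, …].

SEQ = [MISS, MISS, MISS, VC-HIT, L1-HIT, VC-HIT, MISS, L1-HIT, L1-HIT, L1-HIT, MISS, L1-HIT, VC-HIT]

0: 0x38 (blk 14, set 2) → MISS  vc=[]
1: 0x42 (blk 16, set 0) → MISS  vc=[]
2: 0x32 (blk 12, set 0) → MISS  vc=[16]
3: 0x40 (blk 16, set 0) → VC-HIT  vc=[12]
4: 0x3a (blk 14, set 2) → L1-HIT  vc=[12]
5: 0x32 (blk 12, set 0) → VC-HIT  vc=[16]
6: 0x7b (blk 30, set 2) → MISS  vc=[16, 14]
7: 0x7a (blk 30, set 2) → L1-HIT  vc=[16, 14]
8: 0x33 (blk 12, set 0) → L1-HIT  vc=[16, 14]
9: 0x7b (blk 30, set 2) → L1-HIT  vc=[16, 14]
10: 0x51 (blk 20, set 0) → MISS  vc=[16, 14, 12]
11: 0x53 (blk 20, set 0) → L1-HIT  vc=[16, 14, 12]
12: 0x38 (blk 14, set 2) → VC-HIT  vc=[16, 30, 12]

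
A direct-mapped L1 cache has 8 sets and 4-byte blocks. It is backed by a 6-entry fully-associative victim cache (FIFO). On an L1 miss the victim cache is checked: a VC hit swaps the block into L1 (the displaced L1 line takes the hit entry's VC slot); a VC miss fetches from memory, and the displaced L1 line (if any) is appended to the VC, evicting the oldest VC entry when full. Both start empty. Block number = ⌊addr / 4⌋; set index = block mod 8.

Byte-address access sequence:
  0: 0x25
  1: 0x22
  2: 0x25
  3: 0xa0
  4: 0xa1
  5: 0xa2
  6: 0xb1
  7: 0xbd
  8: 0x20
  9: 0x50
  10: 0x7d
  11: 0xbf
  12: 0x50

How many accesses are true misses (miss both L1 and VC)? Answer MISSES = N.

0: 0x25 (blk 9, set 1) → MISS  vc=[]
1: 0x22 (blk 8, set 0) → MISS  vc=[]
2: 0x25 (blk 9, set 1) → L1-HIT  vc=[]
3: 0xa0 (blk 40, set 0) → MISS  vc=[8]
4: 0xa1 (blk 40, set 0) → L1-HIT  vc=[8]
5: 0xa2 (blk 40, set 0) → L1-HIT  vc=[8]
6: 0xb1 (blk 44, set 4) → MISS  vc=[8]
7: 0xbd (blk 47, set 7) → MISS  vc=[8]
8: 0x20 (blk 8, set 0) → VC-HIT  vc=[40]
9: 0x50 (blk 20, set 4) → MISS  vc=[40, 44]
10: 0x7d (blk 31, set 7) → MISS  vc=[40, 44, 47]
11: 0xbf (blk 47, set 7) → VC-HIT  vc=[40, 44, 31]
12: 0x50 (blk 20, set 4) → L1-HIT  vc=[40, 44, 31]

MISSES = 7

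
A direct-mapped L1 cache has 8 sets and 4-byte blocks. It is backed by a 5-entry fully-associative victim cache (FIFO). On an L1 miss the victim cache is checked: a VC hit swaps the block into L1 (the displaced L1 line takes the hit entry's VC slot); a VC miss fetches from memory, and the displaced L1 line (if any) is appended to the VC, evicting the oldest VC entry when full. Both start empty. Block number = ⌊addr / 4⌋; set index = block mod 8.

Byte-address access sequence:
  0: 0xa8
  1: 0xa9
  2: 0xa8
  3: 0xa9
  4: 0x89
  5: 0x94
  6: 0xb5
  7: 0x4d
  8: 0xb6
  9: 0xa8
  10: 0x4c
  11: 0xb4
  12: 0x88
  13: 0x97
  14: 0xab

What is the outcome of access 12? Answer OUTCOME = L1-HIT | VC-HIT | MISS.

#0 0xa8→b42/s2 MISS; vc=[]
#1 0xa9→b42/s2 L1-HIT; vc=[]
#2 0xa8→b42/s2 L1-HIT; vc=[]
#3 0xa9→b42/s2 L1-HIT; vc=[]
#4 0x89→b34/s2 MISS; vc=[42]
#5 0x94→b37/s5 MISS; vc=[42]
#6 0xb5→b45/s5 MISS; vc=[42,37]
#7 0x4d→b19/s3 MISS; vc=[42,37]
#8 0xb6→b45/s5 L1-HIT; vc=[42,37]
#9 0xa8→b42/s2 VC-HIT; vc=[34,37]
#10 0x4c→b19/s3 L1-HIT; vc=[34,37]
#11 0xb4→b45/s5 L1-HIT; vc=[34,37]
#12 0x88→b34/s2 VC-HIT; vc=[42,37]
#13 0x97→b37/s5 VC-HIT; vc=[42,45]
#14 0xab→b42/s2 VC-HIT; vc=[34,45]

OUTCOME = VC-HIT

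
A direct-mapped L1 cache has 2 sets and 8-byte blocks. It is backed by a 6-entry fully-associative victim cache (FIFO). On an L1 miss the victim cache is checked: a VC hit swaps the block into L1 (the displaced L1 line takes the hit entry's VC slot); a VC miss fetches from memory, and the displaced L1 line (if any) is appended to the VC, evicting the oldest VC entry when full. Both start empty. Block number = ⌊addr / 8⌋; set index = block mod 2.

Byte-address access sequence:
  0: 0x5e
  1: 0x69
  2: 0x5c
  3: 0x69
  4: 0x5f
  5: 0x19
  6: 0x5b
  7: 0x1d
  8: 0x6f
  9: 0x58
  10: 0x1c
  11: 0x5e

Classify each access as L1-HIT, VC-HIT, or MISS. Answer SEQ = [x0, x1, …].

  [0] addr=0x5e blk=11 s=1: MISS | VC []
  [1] addr=0x69 blk=13 s=1: MISS | VC [11]
  [2] addr=0x5c blk=11 s=1: VC-HIT | VC [13]
  [3] addr=0x69 blk=13 s=1: VC-HIT | VC [11]
  [4] addr=0x5f blk=11 s=1: VC-HIT | VC [13]
  [5] addr=0x19 blk=3 s=1: MISS | VC [13, 11]
  [6] addr=0x5b blk=11 s=1: VC-HIT | VC [13, 3]
  [7] addr=0x1d blk=3 s=1: VC-HIT | VC [13, 11]
  [8] addr=0x6f blk=13 s=1: VC-HIT | VC [3, 11]
  [9] addr=0x58 blk=11 s=1: VC-HIT | VC [3, 13]
  [10] addr=0x1c blk=3 s=1: VC-HIT | VC [11, 13]
  [11] addr=0x5e blk=11 s=1: VC-HIT | VC [3, 13]

SEQ = [MISS, MISS, VC-HIT, VC-HIT, VC-HIT, MISS, VC-HIT, VC-HIT, VC-HIT, VC-HIT, VC-HIT, VC-HIT]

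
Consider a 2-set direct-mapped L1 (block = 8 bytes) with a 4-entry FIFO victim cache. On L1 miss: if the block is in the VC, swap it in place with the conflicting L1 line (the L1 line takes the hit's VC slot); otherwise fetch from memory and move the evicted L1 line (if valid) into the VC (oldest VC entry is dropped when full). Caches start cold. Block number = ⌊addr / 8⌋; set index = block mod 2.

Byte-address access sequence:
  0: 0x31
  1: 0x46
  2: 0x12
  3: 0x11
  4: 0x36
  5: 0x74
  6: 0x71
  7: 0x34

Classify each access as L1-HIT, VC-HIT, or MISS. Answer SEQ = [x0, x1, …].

0: 0x31 (blk 6, set 0) → MISS  vc=[]
1: 0x46 (blk 8, set 0) → MISS  vc=[6]
2: 0x12 (blk 2, set 0) → MISS  vc=[6, 8]
3: 0x11 (blk 2, set 0) → L1-HIT  vc=[6, 8]
4: 0x36 (blk 6, set 0) → VC-HIT  vc=[2, 8]
5: 0x74 (blk 14, set 0) → MISS  vc=[2, 8, 6]
6: 0x71 (blk 14, set 0) → L1-HIT  vc=[2, 8, 6]
7: 0x34 (blk 6, set 0) → VC-HIT  vc=[2, 8, 14]

SEQ = [MISS, MISS, MISS, L1-HIT, VC-HIT, MISS, L1-HIT, VC-HIT]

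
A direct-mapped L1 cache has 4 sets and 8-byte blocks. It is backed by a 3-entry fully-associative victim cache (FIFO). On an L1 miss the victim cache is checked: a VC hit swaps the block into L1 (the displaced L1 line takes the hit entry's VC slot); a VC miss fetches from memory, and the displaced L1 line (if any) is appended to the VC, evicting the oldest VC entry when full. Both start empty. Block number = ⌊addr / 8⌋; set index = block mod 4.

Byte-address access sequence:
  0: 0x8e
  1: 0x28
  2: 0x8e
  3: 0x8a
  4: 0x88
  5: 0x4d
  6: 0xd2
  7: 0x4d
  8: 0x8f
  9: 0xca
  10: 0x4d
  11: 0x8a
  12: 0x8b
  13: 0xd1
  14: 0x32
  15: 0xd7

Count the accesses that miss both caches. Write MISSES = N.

0: 0x8e (blk 17, set 1) → MISS  vc=[]
1: 0x28 (blk 5, set 1) → MISS  vc=[17]
2: 0x8e (blk 17, set 1) → VC-HIT  vc=[5]
3: 0x8a (blk 17, set 1) → L1-HIT  vc=[5]
4: 0x88 (blk 17, set 1) → L1-HIT  vc=[5]
5: 0x4d (blk 9, set 1) → MISS  vc=[5, 17]
6: 0xd2 (blk 26, set 2) → MISS  vc=[5, 17]
7: 0x4d (blk 9, set 1) → L1-HIT  vc=[5, 17]
8: 0x8f (blk 17, set 1) → VC-HIT  vc=[5, 9]
9: 0xca (blk 25, set 1) → MISS  vc=[5, 9, 17]
10: 0x4d (blk 9, set 1) → VC-HIT  vc=[5, 25, 17]
11: 0x8a (blk 17, set 1) → VC-HIT  vc=[5, 25, 9]
12: 0x8b (blk 17, set 1) → L1-HIT  vc=[5, 25, 9]
13: 0xd1 (blk 26, set 2) → L1-HIT  vc=[5, 25, 9]
14: 0x32 (blk 6, set 2) → MISS  vc=[25, 9, 26]
15: 0xd7 (blk 26, set 2) → VC-HIT  vc=[25, 9, 6]

MISSES = 6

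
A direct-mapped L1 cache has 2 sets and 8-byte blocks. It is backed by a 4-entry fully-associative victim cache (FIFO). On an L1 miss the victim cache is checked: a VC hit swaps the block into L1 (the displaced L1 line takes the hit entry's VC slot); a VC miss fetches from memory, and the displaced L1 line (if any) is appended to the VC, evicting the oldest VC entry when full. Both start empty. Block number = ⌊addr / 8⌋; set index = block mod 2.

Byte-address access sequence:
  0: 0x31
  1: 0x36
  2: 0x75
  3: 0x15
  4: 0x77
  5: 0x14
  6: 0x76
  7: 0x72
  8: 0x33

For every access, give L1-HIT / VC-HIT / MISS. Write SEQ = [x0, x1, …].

SEQ = [MISS, L1-HIT, MISS, MISS, VC-HIT, VC-HIT, VC-HIT, L1-HIT, VC-HIT]

0: 0x31 (blk 6, set 0) → MISS  vc=[]
1: 0x36 (blk 6, set 0) → L1-HIT  vc=[]
2: 0x75 (blk 14, set 0) → MISS  vc=[6]
3: 0x15 (blk 2, set 0) → MISS  vc=[6, 14]
4: 0x77 (blk 14, set 0) → VC-HIT  vc=[6, 2]
5: 0x14 (blk 2, set 0) → VC-HIT  vc=[6, 14]
6: 0x76 (blk 14, set 0) → VC-HIT  vc=[6, 2]
7: 0x72 (blk 14, set 0) → L1-HIT  vc=[6, 2]
8: 0x33 (blk 6, set 0) → VC-HIT  vc=[14, 2]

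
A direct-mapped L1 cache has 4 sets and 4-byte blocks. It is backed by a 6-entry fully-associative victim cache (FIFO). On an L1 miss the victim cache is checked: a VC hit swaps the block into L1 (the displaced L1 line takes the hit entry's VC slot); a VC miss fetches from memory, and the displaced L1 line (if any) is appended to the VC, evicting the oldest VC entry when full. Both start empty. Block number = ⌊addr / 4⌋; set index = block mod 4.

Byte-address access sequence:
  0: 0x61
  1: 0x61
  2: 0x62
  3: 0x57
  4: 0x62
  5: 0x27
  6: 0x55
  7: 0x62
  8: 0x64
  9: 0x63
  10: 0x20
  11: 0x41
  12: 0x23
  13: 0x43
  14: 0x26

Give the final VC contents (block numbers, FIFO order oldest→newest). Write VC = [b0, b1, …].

#0 0x61→b24/s0 MISS; vc=[]
#1 0x61→b24/s0 L1-HIT; vc=[]
#2 0x62→b24/s0 L1-HIT; vc=[]
#3 0x57→b21/s1 MISS; vc=[]
#4 0x62→b24/s0 L1-HIT; vc=[]
#5 0x27→b9/s1 MISS; vc=[21]
#6 0x55→b21/s1 VC-HIT; vc=[9]
#7 0x62→b24/s0 L1-HIT; vc=[9]
#8 0x64→b25/s1 MISS; vc=[9,21]
#9 0x63→b24/s0 L1-HIT; vc=[9,21]
#10 0x20→b8/s0 MISS; vc=[9,21,24]
#11 0x41→b16/s0 MISS; vc=[9,21,24,8]
#12 0x23→b8/s0 VC-HIT; vc=[9,21,24,16]
#13 0x43→b16/s0 VC-HIT; vc=[9,21,24,8]
#14 0x26→b9/s1 VC-HIT; vc=[25,21,24,8]

VC = [25, 21, 24, 8]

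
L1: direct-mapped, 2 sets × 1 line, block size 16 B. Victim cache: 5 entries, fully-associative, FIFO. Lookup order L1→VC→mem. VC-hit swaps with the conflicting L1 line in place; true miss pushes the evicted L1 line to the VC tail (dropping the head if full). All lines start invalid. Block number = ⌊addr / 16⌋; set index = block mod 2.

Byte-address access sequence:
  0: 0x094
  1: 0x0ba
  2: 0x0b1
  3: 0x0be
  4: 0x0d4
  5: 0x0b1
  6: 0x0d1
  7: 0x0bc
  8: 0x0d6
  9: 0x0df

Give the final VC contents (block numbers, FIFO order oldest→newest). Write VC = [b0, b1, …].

  [0] addr=0x94 blk=9 s=1: MISS | VC []
  [1] addr=0xba blk=11 s=1: MISS | VC [9]
  [2] addr=0xb1 blk=11 s=1: L1-HIT | VC [9]
  [3] addr=0xbe blk=11 s=1: L1-HIT | VC [9]
  [4] addr=0xd4 blk=13 s=1: MISS | VC [9, 11]
  [5] addr=0xb1 blk=11 s=1: VC-HIT | VC [9, 13]
  [6] addr=0xd1 blk=13 s=1: VC-HIT | VC [9, 11]
  [7] addr=0xbc blk=11 s=1: VC-HIT | VC [9, 13]
  [8] addr=0xd6 blk=13 s=1: VC-HIT | VC [9, 11]
  [9] addr=0xdf blk=13 s=1: L1-HIT | VC [9, 11]

VC = [9, 11]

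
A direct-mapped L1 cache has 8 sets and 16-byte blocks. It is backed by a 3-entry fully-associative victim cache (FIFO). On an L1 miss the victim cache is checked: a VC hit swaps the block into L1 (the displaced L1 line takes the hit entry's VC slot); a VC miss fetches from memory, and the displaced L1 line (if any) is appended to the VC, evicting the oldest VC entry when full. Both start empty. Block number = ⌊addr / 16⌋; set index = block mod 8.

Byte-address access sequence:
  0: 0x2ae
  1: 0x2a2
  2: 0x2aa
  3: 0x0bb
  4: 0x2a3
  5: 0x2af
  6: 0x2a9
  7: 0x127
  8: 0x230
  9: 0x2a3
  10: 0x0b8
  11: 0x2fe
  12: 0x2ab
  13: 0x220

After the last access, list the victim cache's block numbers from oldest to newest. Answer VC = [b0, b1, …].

0: 0x2ae (blk 42, set 2) → MISS  vc=[]
1: 0x2a2 (blk 42, set 2) → L1-HIT  vc=[]
2: 0x2aa (blk 42, set 2) → L1-HIT  vc=[]
3: 0xbb (blk 11, set 3) → MISS  vc=[]
4: 0x2a3 (blk 42, set 2) → L1-HIT  vc=[]
5: 0x2af (blk 42, set 2) → L1-HIT  vc=[]
6: 0x2a9 (blk 42, set 2) → L1-HIT  vc=[]
7: 0x127 (blk 18, set 2) → MISS  vc=[42]
8: 0x230 (blk 35, set 3) → MISS  vc=[42, 11]
9: 0x2a3 (blk 42, set 2) → VC-HIT  vc=[18, 11]
10: 0xb8 (blk 11, set 3) → VC-HIT  vc=[18, 35]
11: 0x2fe (blk 47, set 7) → MISS  vc=[18, 35]
12: 0x2ab (blk 42, set 2) → L1-HIT  vc=[18, 35]
13: 0x220 (blk 34, set 2) → MISS  vc=[18, 35, 42]

VC = [18, 35, 42]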